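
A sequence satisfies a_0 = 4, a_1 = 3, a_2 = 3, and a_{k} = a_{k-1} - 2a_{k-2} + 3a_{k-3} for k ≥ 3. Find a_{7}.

36

The ordinary generating function has denominator 1 - q + 2q^2 - 3q^3.
Iterating the recurrence: a_0,…,a_{7} = 4, 3, 3, 9, 12, 3, 6, 36.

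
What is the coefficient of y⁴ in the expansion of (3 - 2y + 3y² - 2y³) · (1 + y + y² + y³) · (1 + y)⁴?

38

(3 - 2y + 3y² - 2y³) has coefficients 3,-2,3,-2 for degrees 0…3.
(1 + y + y² + y³) has coefficients 1,1,1,1,0 for degrees 0…4.
Finally multiplying by (1 + y)⁴, the product of all factors after the first has coefficients 1,5,11,15,15 for degrees 0…4.
[y⁴] = 3·15 − 2·15 + 3·11 − 2·5 = 38.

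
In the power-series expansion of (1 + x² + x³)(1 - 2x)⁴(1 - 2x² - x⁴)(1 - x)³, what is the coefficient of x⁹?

294

(1 + x² + x³) has coefficients 1,0,1,1 for degrees 0…3.
(1 - 2x)⁴ has coefficients 1,-8,24,-32,16,0,0,0,0,0 for degrees 0…9.
Multiplying by (1 - 2x² - x⁴) gives running coefficients 1,-8,22,-16,-33,72,-56,32,-16,0 for degrees 0…9.
Finally multiplying by (1 - x)³, the product of all factors after the first has coefficients 1,-11,49,-107,89,101,-355,449,-352,200 for degrees 0…9.
[x⁹] = 1·200 + 1·449 + 1·(-355) = 294.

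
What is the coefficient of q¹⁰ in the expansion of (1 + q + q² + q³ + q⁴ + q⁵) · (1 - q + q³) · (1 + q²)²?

2

(1 + q + q² + q³ + q⁴ + q⁵) has coefficients 1,1,1,1,1,1 for degrees 0…5.
(1 - q + q³) has coefficients 1,-1,0,1,0,0,0,0,0,0,0 for degrees 0…10.
Finally multiplying by (1 + q²)², the product of all factors after the first has coefficients 1,-1,2,-1,1,1,0,1,0,0,0 for degrees 0…10.
[q¹⁰] = 1·0 + 1·0 + 1·0 + 1·1 + 1·0 + 1·1 = 2.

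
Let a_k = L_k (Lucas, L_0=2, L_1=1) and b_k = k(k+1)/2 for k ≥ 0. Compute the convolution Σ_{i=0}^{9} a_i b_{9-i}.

751

This is [x^9] in the product of the two ordinary generating functions.
Σ = 2·45 + 1·36 + 3·28 + 4·21 + 7·15 + 11·10 + 18·6 + 29·3 + 47·1 + 76·0 = 751.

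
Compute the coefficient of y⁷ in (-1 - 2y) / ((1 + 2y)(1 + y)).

1

Partial fractions give a closed form: a_n = (-1)·(-1)^n.
At n = 7: a_7 = 1.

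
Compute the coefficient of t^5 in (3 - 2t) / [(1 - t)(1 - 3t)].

The denominator gives the recurrence a_n = 4a_(n−1) − 3a_(n−2) for n ≥ 3; the numerator fixes a_0 = 3, a_1 = 10, a_2 = 31.
Iterating: 3, 10, 31, 94, 283, 850, so a_5 = 850.

850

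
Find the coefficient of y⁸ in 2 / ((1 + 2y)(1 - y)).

The denominator gives the recurrence a_n = −a_(n−1) + 2a_(n−2) for n ≥ 2; the numerator fixes a_0 = 2, a_1 = -2.
Iterating: 2, -2, 6, -10, 22, -42, 86, -170, 342, so a_8 = 342.

342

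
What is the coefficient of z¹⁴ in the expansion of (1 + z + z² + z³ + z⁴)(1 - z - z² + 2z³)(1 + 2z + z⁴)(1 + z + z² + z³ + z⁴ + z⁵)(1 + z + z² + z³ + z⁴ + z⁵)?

(1 + z + z² + z³ + z⁴) has coefficients 1,1,1,1,1 for degrees 0…4.
(1 - z - z² + 2z³) has coefficients 1,-1,-1,2,0,0,0,0,0,0,0,0,0,0,0 for degrees 0…14.
Multiplying by (1 + 2z + z⁴) gives running coefficients 1,1,-3,0,5,-1,-1,2,0,0,0,0,0,0,0 for degrees 0…14.
Multiplying by (1 + z + z² + z³ + z⁴ + z⁵) gives running coefficients 1,2,-1,-1,4,3,1,2,5,5,0,1,2,0,0 for degrees 0…14.
Finally multiplying by (1 + z + z² + z³ + z⁴ + z⁵), the product of all factors after the first has coefficients 1,3,2,1,5,8,8,8,14,20,16,14,15,13,8 for degrees 0…14.
[z¹⁴] = 1·8 + 1·13 + 1·15 + 1·14 + 1·16 = 66.

66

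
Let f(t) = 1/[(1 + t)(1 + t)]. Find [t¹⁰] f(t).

The denominator gives the recurrence a_n = −2a_(n−1) − a_(n−2) for n ≥ 2; the numerator fixes a_0 = 1, a_1 = -2.
Iterating: 1, -2, 3, -4, 5, -6, 7, -8, 9, -10, 11, so a_10 = 11.

11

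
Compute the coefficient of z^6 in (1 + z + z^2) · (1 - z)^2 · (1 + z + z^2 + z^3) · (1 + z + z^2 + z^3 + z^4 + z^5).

-2

(1 + z + z^2) has coefficients 1,1,1 for degrees 0…2.
(1 - z)^2 has coefficients 1,-2,1,0,0,0,0 for degrees 0…6.
Multiplying by (1 + z + z^2 + z^3) gives running coefficients 1,-1,0,0,-1,1,0 for degrees 0…6.
Finally multiplying by (1 + z + z^2 + z^3 + z^4 + z^5), the product of all factors after the first has coefficients 1,0,0,0,-1,0,-1 for degrees 0…6.
[z^6] = 1·(-1) + 1·0 + 1·(-1) = -2.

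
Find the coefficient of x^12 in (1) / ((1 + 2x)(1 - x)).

2731

Partial fractions give a closed form: a_n = (2/3)·(-2)^n + (1/3)·1^n.
At n = 12: a_12 = 2731.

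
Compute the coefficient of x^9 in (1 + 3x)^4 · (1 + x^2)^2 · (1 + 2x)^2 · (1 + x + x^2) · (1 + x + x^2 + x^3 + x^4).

21662

(1 + 3x)^4 has coefficients 1,12,54,108,81 for degrees 0…4.
(1 + x^2)^2 has coefficients 1,0,2,0,1,0,0,0,0,0 for degrees 0…9.
Multiplying by (1 + 2x)^2 gives running coefficients 1,4,6,8,9,4,4,0,0,0 for degrees 0…9.
Multiplying by (1 + x + x^2) gives running coefficients 1,5,11,18,23,21,17,8,4,0 for degrees 0…9.
Finally multiplying by (1 + x + x^2 + x^3 + x^4), the product of all factors after the first has coefficients 1,6,17,35,58,78,90,87,73,50 for degrees 0…9.
[x^9] = 1·50 + 12·73 + 54·87 + 108·90 + 81·78 = 21662.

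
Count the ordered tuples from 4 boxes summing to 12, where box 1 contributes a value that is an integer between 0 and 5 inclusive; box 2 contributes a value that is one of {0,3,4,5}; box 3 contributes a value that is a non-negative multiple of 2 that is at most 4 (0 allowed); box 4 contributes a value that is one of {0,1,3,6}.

25

The generating function for the choices is (1 + t + t² + t³ + t⁴ + t⁵)·(1 + t³ + t⁴ + t⁵)·(1 + t² + t⁴)·(1 + t + t³ + t⁶); the count is [t¹²].
(1 + t + t² + t³ + t⁴ + t⁵) has coefficients 1,1,1,1,1,1 for degrees 0…5.
(1 + t³ + t⁴ + t⁵) has coefficients 1,0,0,1,1,1,0,0,0,0,0,0,0 for degrees 0…12.
Multiplying by (1 + t² + t⁴) gives running coefficients 1,0,1,1,2,2,1,2,1,1,0,0,0 for degrees 0…12.
Finally multiplying by (1 + t + t³ + t⁶), the product of all factors after the first has coefficients 1,1,1,3,3,5,5,5,6,4,5,3,2 for degrees 0…12.
[t¹²] = 1·2 + 1·3 + 1·5 + 1·4 + 1·6 + 1·5 = 25.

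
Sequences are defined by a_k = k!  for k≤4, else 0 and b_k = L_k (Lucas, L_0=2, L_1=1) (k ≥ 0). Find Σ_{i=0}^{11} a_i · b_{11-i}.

The convolution is the x^11 coefficient of A(x)B(x).
Σ = 1·199 + 1·123 + 2·76 + 6·47 + 24·29 + 0·18 + 0·11 + 0·7 + 0·4 + 0·3 + 0·1 + 0·2 = 1452.

1452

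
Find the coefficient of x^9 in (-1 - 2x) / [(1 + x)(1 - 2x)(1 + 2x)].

The denominator gives the recurrence a_n = −a_(n−1) + 4a_(n−2) + 4a_(n−3) for n ≥ 3; the numerator fixes a_0 = -1, a_1 = -1, a_2 = -3.
Iterating: -1, -1, -3, -5, -11, -21, -43, -85, -171, -341, so a_9 = -341.

-341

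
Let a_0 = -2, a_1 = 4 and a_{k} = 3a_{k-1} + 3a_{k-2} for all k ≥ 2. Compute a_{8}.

The ordinary generating function has denominator 1 - 3x - 3x^2.
Iterating the recurrence: a_0,…,a_{8} = -2, 4, 6, 30, 108, 414, 1566, 5940, 22518.

22518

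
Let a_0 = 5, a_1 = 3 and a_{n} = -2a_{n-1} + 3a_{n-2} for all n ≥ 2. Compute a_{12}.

265725

The ordinary generating function has denominator 1 + 2z - 3z^2.
Iterating the recurrence: a_0,…,a_{12} = 5, 3, 9, -9, 45, -117, 369, -1089, 3285, -9837, 29529, -88569, 265725.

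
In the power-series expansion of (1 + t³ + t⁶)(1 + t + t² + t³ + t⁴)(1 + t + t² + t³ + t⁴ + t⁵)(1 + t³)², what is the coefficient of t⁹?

32

(1 + t³ + t⁶) has coefficients 1,0,0,1,0,0,1 for degrees 0…6.
(1 + t + t² + t³ + t⁴) has coefficients 1,1,1,1,1,0,0,0,0,0 for degrees 0…9.
Multiplying by (1 + t + t² + t³ + t⁴ + t⁵) gives running coefficients 1,2,3,4,5,5,4,3,2,1 for degrees 0…9.
Finally multiplying by (1 + t³)², the product of all factors after the first has coefficients 1,2,3,6,9,11,13,15,15,13 for degrees 0…9.
[t⁹] = 1·13 + 1·13 + 1·6 = 32.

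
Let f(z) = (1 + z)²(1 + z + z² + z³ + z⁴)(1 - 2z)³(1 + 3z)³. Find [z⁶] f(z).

278

(1 + z)² has coefficients 1,2,1 for degrees 0…2.
(1 + z + z² + z³ + z⁴) has coefficients 1,1,1,1,1,0,0 for degrees 0…6.
Multiplying by (1 - 2z)³ gives running coefficients 1,-5,7,-1,-1,-2,4 for degrees 0…6.
Finally multiplying by (1 + 3z)³, the product of all factors after the first has coefficients 1,4,-11,-46,44,151,-68 for degrees 0…6.
[z⁶] = 1·(-68) + 2·151 + 1·44 = 278.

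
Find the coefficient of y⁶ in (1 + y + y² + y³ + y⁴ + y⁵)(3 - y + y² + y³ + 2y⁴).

3

(1 + y + y² + y³ + y⁴ + y⁵) has coefficients 1,1,1,1,1,1 for degrees 0…5.
(3 - y + y² + y³ + 2y⁴) has coefficients 3,-1,1,1,2,0,0 for degrees 0…6.
[y⁶] = 1·0 + 1·0 + 1·2 + 1·1 + 1·1 + 1·(-1) = 3.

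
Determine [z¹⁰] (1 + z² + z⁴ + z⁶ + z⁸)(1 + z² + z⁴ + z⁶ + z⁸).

(1 + z² + z⁴ + z⁶ + z⁸) has coefficients 1,0,1,0,1,0,1,0,1 for degrees 0…8.
(1 + z² + z⁴ + z⁶ + z⁸) has coefficients 1,0,1,0,1,0,1,0,1,0,0 for degrees 0…10.
[z¹⁰] = 1·0 + 1·1 + 1·1 + 1·1 + 1·1 = 4.

4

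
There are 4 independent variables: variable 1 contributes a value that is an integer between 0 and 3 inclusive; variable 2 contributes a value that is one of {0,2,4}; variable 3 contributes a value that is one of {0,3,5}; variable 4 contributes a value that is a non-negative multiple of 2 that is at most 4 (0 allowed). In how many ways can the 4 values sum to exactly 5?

9

The generating function for the choices is (1 + t + t^2 + t^3)·(1 + t^2 + t^4)·(1 + t^3 + t^5)·(1 + t^2 + t^4); the count is [t^5].
(1 + t + t^2 + t^3) has coefficients 1,1,1,1 for degrees 0…3.
(1 + t^2 + t^4) has coefficients 1,0,1,0,1,0 for degrees 0…5.
Multiplying by (1 + t^3 + t^5) gives running coefficients 1,0,1,1,1,2 for degrees 0…5.
Finally multiplying by (1 + t^2 + t^4), the product of all factors after the first has coefficients 1,0,2,1,3,3 for degrees 0…5.
[t^5] = 1·3 + 1·3 + 1·1 + 1·2 = 9.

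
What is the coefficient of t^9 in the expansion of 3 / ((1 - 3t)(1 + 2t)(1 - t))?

The denominator gives the recurrence a_n = 2a_(n−1) + 5a_(n−2) − 6a_(n−3) for n ≥ 3; the numerator fixes a_0 = 3, a_1 = 6, a_2 = 27.
Iterating: 3, 6, 27, 66, 231, 630, 2019, 5802, 17919, 52734, so a_9 = 52734.

52734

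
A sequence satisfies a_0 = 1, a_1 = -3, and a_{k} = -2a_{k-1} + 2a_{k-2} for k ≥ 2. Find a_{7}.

The ordinary generating function has denominator 1 + 2t - 2t^2.
Iterating the recurrence: a_0,…,a_{7} = 1, -3, 8, -22, 60, -164, 448, -1224.

-1224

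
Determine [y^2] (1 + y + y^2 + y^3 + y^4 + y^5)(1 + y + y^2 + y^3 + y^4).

(1 + y + y^2 + y^3 + y^4 + y^5) has coefficients 1,1,1 for degrees 0…2.
(1 + y + y^2 + y^3 + y^4) has coefficients 1,1,1 for degrees 0…2.
[y^2] = 1·1 + 1·1 + 1·1 = 3.

3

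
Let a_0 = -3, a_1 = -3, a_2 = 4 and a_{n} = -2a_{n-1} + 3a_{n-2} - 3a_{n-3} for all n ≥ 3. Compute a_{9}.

The ordinary generating function has denominator 1 + 2z - 3z^2 + 3z^3.
Iterating the recurrence: a_0,…,a_{9} = -3, -3, 4, -8, 37, -110, 355, -1151, 3697, -11912.

-11912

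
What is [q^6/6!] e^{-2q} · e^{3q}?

1

The EGF product rule gives c_6 = Σ_{k_1+k_2=6} C(6; k_1,k_2) · ∏ g_i(k_i), where e^{-2q} gives (-2)^k; e^{3q} gives (3)^k.
g_1(k) for k = 0…6: 1, -2, 4, -8, 16, -32, 64.
g_2(k) for k = 0…6: 1, 3, 9, 27, 81, 243, 729.
c_6 = Σ_k C(6,k)·g_1(k)·g_2(6−k) = 1·1·729 + 6·(-2)·243 + 15·4·81 + 20·(-8)·27 + 15·16·9 + 6·(-32)·3 + 1·64·1 = 729 − 2916 + 4860 − 4320 + 2160 − 576 + 64 = 1.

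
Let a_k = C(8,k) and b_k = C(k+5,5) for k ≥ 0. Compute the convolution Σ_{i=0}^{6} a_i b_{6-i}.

Write out a_i and b_{6-i} for i = 0,…,6 and sum the products.
Σ = 1·462 + 8·252 + 28·126 + 56·56 + 70·21 + 56·6 + 28·1 = 10976.

10976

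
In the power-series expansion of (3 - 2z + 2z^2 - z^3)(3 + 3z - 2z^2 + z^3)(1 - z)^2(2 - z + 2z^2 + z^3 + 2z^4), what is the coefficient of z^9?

(3 - 2z + 2z^2 - z^3) has coefficients 3,-2,2,-1 for degrees 0…3.
(3 + 3z - 2z^2 + z^3) has coefficients 3,3,-2,1,0,0,0,0,0,0 for degrees 0…9.
Multiplying by (1 - z)^2 gives running coefficients 3,-3,-5,8,-4,1,0,0,0,0 for degrees 0…9.
Finally multiplying by (2 - z + 2z^2 + z^3 + 2z^4), the product of all factors after the first has coefficients 6,-9,-1,18,-23,11,-11,14,-7,2 for degrees 0…9.
[z^9] = 3·2 − 2·(-7) + 2·14 − 1·(-11) = 59.

59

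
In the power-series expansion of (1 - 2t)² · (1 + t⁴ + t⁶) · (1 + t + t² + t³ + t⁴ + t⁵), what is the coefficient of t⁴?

2

(1 - 2t)² has coefficients 1,-4,4 for degrees 0…2.
(1 + t⁴ + t⁶) has coefficients 1,0,0,0,1 for degrees 0…4.
Finally multiplying by (1 + t + t² + t³ + t⁴ + t⁵), the product of all factors after the first has coefficients 1,1,1,1,2 for degrees 0…4.
[t⁴] = 1·2 − 4·1 + 4·1 = 2.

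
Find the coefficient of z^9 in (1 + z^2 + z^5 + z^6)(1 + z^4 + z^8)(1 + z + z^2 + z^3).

(1 + z^2 + z^5 + z^6) has coefficients 1,0,1,0,0,1,1 for degrees 0…6.
(1 + z^4 + z^8) has coefficients 1,0,0,0,1,0,0,0,1,0 for degrees 0…9.
Finally multiplying by (1 + z + z^2 + z^3), the product of all factors after the first has coefficients 1,1,1,1,1,1,1,1,1,1 for degrees 0…9.
[z^9] = 1·1 + 1·1 + 1·1 + 1·1 = 4.

4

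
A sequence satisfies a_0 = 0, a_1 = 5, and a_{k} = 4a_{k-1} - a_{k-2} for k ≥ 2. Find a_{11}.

The ordinary generating function has denominator 1 - 4x + x^2.
Iterating the recurrence: a_0,…,a_{11} = 0, 5, 20, 75, 280, 1045, 3900, 14555, 54320, 202725, 756580, 2823595.

2823595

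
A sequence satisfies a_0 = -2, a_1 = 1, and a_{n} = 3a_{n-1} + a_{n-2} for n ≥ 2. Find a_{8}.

The ordinary generating function has denominator 1 - 3x - x^2.
Iterating the recurrence: a_0,…,a_{8} = -2, 1, 1, 4, 13, 43, 142, 469, 1549.

1549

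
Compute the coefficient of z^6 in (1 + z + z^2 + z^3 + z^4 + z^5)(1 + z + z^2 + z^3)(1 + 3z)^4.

942

(1 + z + z^2 + z^3 + z^4 + z^5) has coefficients 1,1,1,1,1,1 for degrees 0…5.
(1 + z + z^2 + z^3) has coefficients 1,1,1,1,0,0,0 for degrees 0…6.
Finally multiplying by (1 + 3z)^4, the product of all factors after the first has coefficients 1,13,67,175,255,243,189 for degrees 0…6.
[z^6] = 1·189 + 1·243 + 1·255 + 1·175 + 1·67 + 1·13 = 942.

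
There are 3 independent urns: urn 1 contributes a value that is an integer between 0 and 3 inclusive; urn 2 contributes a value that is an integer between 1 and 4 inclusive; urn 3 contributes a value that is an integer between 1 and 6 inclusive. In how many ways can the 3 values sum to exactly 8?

The generating function for the choices is (1 + y + y² + y³)·(y + y² + y³ + y⁴)·(y + y² + y³ + y⁴ + y⁵ + y⁶); the count is [y⁸].
(1 + y + y² + y³) has coefficients 1,1,1,1 for degrees 0…3.
(y + y² + y³ + y⁴) has coefficients 0,1,1,1,1,0,0,0,0 for degrees 0…8.
Finally multiplying by (y + y² + y³ + y⁴ + y⁵ + y⁶), the product of all factors after the first has coefficients 0,0,1,2,3,4,4,4,3 for degrees 0…8.
[y⁸] = 1·3 + 1·4 + 1·4 + 1·4 = 15.

15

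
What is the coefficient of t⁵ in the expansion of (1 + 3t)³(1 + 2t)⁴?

1656

(1 + 3t)³ has coefficients 1,9,27,27 for degrees 0…3.
(1 + 2t)⁴ has coefficients 1,8,24,32,16,0 for degrees 0…5.
[t⁵] = 1·0 + 9·16 + 27·32 + 27·24 = 1656.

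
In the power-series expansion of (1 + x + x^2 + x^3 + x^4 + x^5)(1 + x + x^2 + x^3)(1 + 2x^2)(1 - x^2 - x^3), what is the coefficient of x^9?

-17

(1 + x + x^2 + x^3 + x^4 + x^5) has coefficients 1,1,1,1,1,1 for degrees 0…5.
(1 + x + x^2 + x^3) has coefficients 1,1,1,1,0,0,0,0,0,0 for degrees 0…9.
Multiplying by (1 + 2x^2) gives running coefficients 1,1,3,3,2,2,0,0,0,0 for degrees 0…9.
Finally multiplying by (1 - x^2 - x^3), the product of all factors after the first has coefficients 1,1,2,1,-2,-4,-5,-4,-2,0 for degrees 0…9.
[x^9] = 1·0 + 1·(-2) + 1·(-4) + 1·(-5) + 1·(-4) + 1·(-2) = -17.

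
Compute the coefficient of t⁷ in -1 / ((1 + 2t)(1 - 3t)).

Partial fractions give a closed form: a_n = (-2/5)·(-2)^n + (-3/5)·3^n.
At n = 7: a_7 = -1261.

-1261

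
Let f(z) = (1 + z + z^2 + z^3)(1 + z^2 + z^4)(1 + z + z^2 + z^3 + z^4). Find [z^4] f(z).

8

(1 + z + z^2 + z^3) has coefficients 1,1,1,1 for degrees 0…3.
(1 + z^2 + z^4) has coefficients 1,0,1,0,1 for degrees 0…4.
Finally multiplying by (1 + z + z^2 + z^3 + z^4), the product of all factors after the first has coefficients 1,1,2,2,3 for degrees 0…4.
[z^4] = 1·3 + 1·2 + 1·2 + 1·1 = 8.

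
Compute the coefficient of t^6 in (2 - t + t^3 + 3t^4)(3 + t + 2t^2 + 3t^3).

9

(2 - t + t^3 + 3t^4) has coefficients 2,-1,0,1,3 for degrees 0…4.
(3 + t + 2t^2 + 3t^3) has coefficients 3,1,2,3,0,0,0 for degrees 0…6.
[t^6] = 2·0 − 1·0 + 1·3 + 3·2 = 9.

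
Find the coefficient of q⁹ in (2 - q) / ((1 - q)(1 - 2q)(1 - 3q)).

Partial fractions give a closed form: a_n = (1/2)·1^n + (-6)·2^n + (15/2)·3^n.
At n = 9: a_9 = 144551.

144551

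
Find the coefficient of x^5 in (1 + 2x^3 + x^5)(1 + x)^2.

(1 + 2x^3 + x^5) has coefficients 1,0,0,2,0,1 for degrees 0…5.
(1 + x)^2 has coefficients 1,2,1,0,0,0 for degrees 0…5.
[x^5] = 1·0 + 2·1 + 1·1 = 3.

3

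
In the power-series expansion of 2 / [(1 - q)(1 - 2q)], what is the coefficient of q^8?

Partial fractions give a closed form: a_n = (-2)·1^n + (4)·2^n.
At n = 8: a_8 = 1022.

1022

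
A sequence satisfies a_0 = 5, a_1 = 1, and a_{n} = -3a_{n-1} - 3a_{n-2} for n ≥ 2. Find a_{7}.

The ordinary generating function has denominator 1 + 3x + 3x^2.
Iterating the recurrence: a_0,…,a_{7} = 5, 1, -18, 51, -99, 144, -135, -27.

-27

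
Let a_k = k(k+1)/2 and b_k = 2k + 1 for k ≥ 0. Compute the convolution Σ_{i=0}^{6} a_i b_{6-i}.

Write out a_i and b_{6-i} for i = 0,…,6 and sum the products.
Σ = 0·13 + 1·11 + 3·9 + 6·7 + 10·5 + 15·3 + 21·1 = 196.

196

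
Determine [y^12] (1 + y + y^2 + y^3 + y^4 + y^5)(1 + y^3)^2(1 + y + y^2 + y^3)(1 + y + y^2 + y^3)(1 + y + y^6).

(1 + y + y^2 + y^3 + y^4 + y^5) has coefficients 1,1,1,1,1,1 for degrees 0…5.
(1 + y^3)^2 has coefficients 1,0,0,2,0,0,1,0,0,0,0,0,0 for degrees 0…12.
Multiplying by (1 + y + y^2 + y^3) gives running coefficients 1,1,1,3,2,2,3,1,1,1,0,0,0 for degrees 0…12.
Multiplying by (1 + y + y^2 + y^3) gives running coefficients 1,2,3,6,7,8,10,8,7,6,3,2,1 for degrees 0…12.
Finally multiplying by (1 + y + y^6), the product of all factors after the first has coefficients 1,3,5,9,13,15,19,20,18,19,16,13,13 for degrees 0…12.
[y^12] = 1·13 + 1·13 + 1·16 + 1·19 + 1·18 + 1·20 = 99.

99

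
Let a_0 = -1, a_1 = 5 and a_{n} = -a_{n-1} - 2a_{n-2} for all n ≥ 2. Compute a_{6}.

The ordinary generating function has denominator 1 + q + 2q^2.
Iterating the recurrence: a_0,…,a_{6} = -1, 5, -3, -7, 13, 1, -27.

-27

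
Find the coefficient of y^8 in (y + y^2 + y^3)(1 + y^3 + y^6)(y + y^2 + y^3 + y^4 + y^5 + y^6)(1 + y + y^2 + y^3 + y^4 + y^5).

(y + y^2 + y^3) has coefficients 0,1,1,1 for degrees 0…3.
(1 + y^3 + y^6) has coefficients 1,0,0,1,0,0,1,0,0 for degrees 0…8.
Multiplying by (y + y^2 + y^3 + y^4 + y^5 + y^6) gives running coefficients 0,1,1,1,2,2,2,2,2 for degrees 0…8.
Finally multiplying by (1 + y + y^2 + y^3 + y^4 + y^5), the product of all factors after the first has coefficients 0,1,2,3,5,7,9,10,11 for degrees 0…8.
[y^8] = 1·10 + 1·9 + 1·7 = 26.

26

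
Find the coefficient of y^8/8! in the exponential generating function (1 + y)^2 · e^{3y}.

82377

The EGF product rule gives c_8 = Σ_{k_1+k_2=8} C(8; k_1,k_2) · ∏ g_i(k_i), where (1+y)^2 gives the falling factorial (2)_k; e^{3y} gives (3)^k.
g_1(k) for k = 0…8: 1, 2, 2, 0, 0, 0, 0, 0, 0.
g_2(k) for k = 0…8: 1, 3, 9, 27, 81, 243, 729, 2187, 6561.
c_8 = Σ_k C(8,k)·g_1(k)·g_2(8−k) = 1·1·6561 + 8·2·2187 + 28·2·729 = 6561 + 34992 + 40824 = 82377.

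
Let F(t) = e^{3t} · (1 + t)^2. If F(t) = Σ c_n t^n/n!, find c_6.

The EGF product rule gives c_6 = Σ_{k_1+k_2=6} C(6; k_1,k_2) · ∏ g_i(k_i), where e^{3t} gives (3)^k; (1+t)^2 gives the falling factorial (2)_k.
g_1(k) for k = 0…6: 1, 3, 9, 27, 81, 243, 729.
g_2(k) for k = 0…6: 1, 2, 2, 0, 0, 0, 0.
c_6 = Σ_k C(6,k)·g_1(k)·g_2(6−k) = 15·81·2 + 6·243·2 + 1·729·1 = 2430 + 2916 + 729 = 6075.

6075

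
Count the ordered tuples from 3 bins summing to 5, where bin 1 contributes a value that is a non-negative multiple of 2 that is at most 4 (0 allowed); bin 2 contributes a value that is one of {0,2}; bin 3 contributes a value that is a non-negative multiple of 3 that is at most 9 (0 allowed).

2

The generating function for the choices is (1 + q^2 + q^4)·(1 + q^2)·(1 + q^3 + q^6 + q^9); the count is [q^5].
(1 + q^2 + q^4) has coefficients 1,0,1,0,1 for degrees 0…4.
(1 + q^2) has coefficients 1,0,1,0,0,0 for degrees 0…5.
Finally multiplying by (1 + q^3 + q^6 + q^9), the product of all factors after the first has coefficients 1,0,1,1,0,1 for degrees 0…5.
[q^5] = 1·1 + 1·1 + 1·0 = 2.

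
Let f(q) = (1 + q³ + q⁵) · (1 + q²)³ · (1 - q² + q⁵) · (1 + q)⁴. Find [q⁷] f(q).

22

(1 + q³ + q⁵) has coefficients 1,0,0,1,0,1 for degrees 0…5.
(1 + q²)³ has coefficients 1,0,3,0,3,0,1,0 for degrees 0…7.
Multiplying by (1 - q² + q⁵) gives running coefficients 1,0,2,0,0,1,-2,3 for degrees 0…7.
Finally multiplying by (1 + q)⁴, the product of all factors after the first has coefficients 1,4,8,12,13,9,4,1 for degrees 0…7.
[q⁷] = 1·1 + 1·13 + 1·8 = 22.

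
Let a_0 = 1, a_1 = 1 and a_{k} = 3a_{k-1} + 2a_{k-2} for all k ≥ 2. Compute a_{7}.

2753

The ordinary generating function has denominator 1 - 3z - 2z^2.
Iterating the recurrence: a_0,…,a_{7} = 1, 1, 5, 17, 61, 217, 773, 2753.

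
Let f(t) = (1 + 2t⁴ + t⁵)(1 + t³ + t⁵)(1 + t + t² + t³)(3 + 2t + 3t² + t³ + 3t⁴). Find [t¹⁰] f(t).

64

(1 + 2t⁴ + t⁵) has coefficients 1,0,0,0,2,1 for degrees 0…5.
(1 + t³ + t⁵) has coefficients 1,0,0,1,0,1,0,0,0,0,0 for degrees 0…10.
Multiplying by (1 + t + t² + t³) gives running coefficients 1,1,1,2,1,2,2,1,1,0,0 for degrees 0…10.
Finally multiplying by (3 + 2t + 3t² + t³ + 3t⁴), the product of all factors after the first has coefficients 3,5,8,12,14,18,18,20,16,13,10 for degrees 0…10.
[t¹⁰] = 1·10 + 2·18 + 1·18 = 64.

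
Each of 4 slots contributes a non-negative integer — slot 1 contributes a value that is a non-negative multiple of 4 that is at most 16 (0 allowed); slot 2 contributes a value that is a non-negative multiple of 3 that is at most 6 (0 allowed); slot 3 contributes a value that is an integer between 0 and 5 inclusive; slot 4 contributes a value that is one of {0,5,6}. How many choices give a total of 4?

The generating function for the choices is (1 + t⁴ + t⁸ + t¹² + t¹⁶)·(1 + t³ + t⁶)·(1 + t + t² + t³ + t⁴ + t⁵)·(1 + t⁵ + t⁶); the count is [t⁴].
(1 + t⁴ + t⁸ + t¹² + t¹⁶) has coefficients 1,0,0,0,1 for degrees 0…4.
(1 + t³ + t⁶) has coefficients 1,0,0,1,0 for degrees 0…4.
Multiplying by (1 + t + t² + t³ + t⁴ + t⁵) gives running coefficients 1,1,1,2,2 for degrees 0…4.
Finally multiplying by (1 + t⁵ + t⁶), the product of all factors after the first has coefficients 1,1,1,2,2 for degrees 0…4.
[t⁴] = 1·2 + 1·1 = 3.

3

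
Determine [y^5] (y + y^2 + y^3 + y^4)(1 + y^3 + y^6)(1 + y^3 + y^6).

(y + y^2 + y^3 + y^4) has coefficients 0,1,1,1,1 for degrees 0…4.
(1 + y^3 + y^6) has coefficients 1,0,0,1,0,0 for degrees 0…5.
Finally multiplying by (1 + y^3 + y^6), the product of all factors after the first has coefficients 1,0,0,2,0,0 for degrees 0…5.
[y^5] = 1·0 + 1·2 + 1·0 + 1·0 = 2.

2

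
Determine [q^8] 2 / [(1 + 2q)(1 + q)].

1022

The denominator gives the recurrence a_n = −3a_(n−1) − 2a_(n−2) for n ≥ 2; the numerator fixes a_0 = 2, a_1 = -6.
Iterating: 2, -6, 14, -30, 62, -126, 254, -510, 1022, so a_8 = 1022.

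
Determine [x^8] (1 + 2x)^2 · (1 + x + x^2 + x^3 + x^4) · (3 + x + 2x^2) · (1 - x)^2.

(1 + 2x)^2 has coefficients 1,4,4 for degrees 0…2.
(1 + x + x^2 + x^3 + x^4) has coefficients 1,1,1,1,1,0,0,0,0 for degrees 0…8.
Multiplying by (3 + x + 2x^2) gives running coefficients 3,4,6,6,6,3,2,0,0 for degrees 0…8.
Finally multiplying by (1 - x)^2, the product of all factors after the first has coefficients 3,-2,1,-2,0,-3,2,-1,2 for degrees 0…8.
[x^8] = 1·2 + 4·(-1) + 4·2 = 6.

6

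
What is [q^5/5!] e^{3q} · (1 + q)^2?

The EGF product rule gives c_5 = Σ_{k_1+k_2=5} C(5; k_1,k_2) · ∏ g_i(k_i), where e^{3q} gives (3)^k; (1+q)^2 gives the falling factorial (2)_k.
g_1(k) for k = 0…5: 1, 3, 9, 27, 81, 243.
g_2(k) for k = 0…5: 1, 2, 2, 0, 0, 0.
c_5 = Σ_k C(5,k)·g_1(k)·g_2(5−k) = 10·27·2 + 5·81·2 + 1·243·1 = 540 + 810 + 243 = 1593.

1593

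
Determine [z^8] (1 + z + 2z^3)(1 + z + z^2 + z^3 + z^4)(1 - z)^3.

-3

(1 + z + 2z^3) has coefficients 1,1,0,2 for degrees 0…3.
(1 + z + z^2 + z^3 + z^4) has coefficients 1,1,1,1,1,0,0,0,0 for degrees 0…8.
Finally multiplying by (1 - z)^3, the product of all factors after the first has coefficients 1,-2,1,0,0,-1,2,-1,0 for degrees 0…8.
[z^8] = 1·0 + 1·(-1) + 2·(-1) = -3.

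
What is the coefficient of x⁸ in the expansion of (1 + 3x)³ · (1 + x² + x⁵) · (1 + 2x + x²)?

90

(1 + 3x)³ has coefficients 1,9,27,27 for degrees 0…3.
(1 + x² + x⁵) has coefficients 1,0,1,0,0,1,0,0,0 for degrees 0…8.
Finally multiplying by (1 + 2x + x²), the product of all factors after the first has coefficients 1,2,2,2,1,1,2,1,0 for degrees 0…8.
[x⁸] = 1·0 + 9·1 + 27·2 + 27·1 = 90.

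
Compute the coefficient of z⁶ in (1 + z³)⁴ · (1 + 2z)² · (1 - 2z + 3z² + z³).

(1 + z³)⁴ has coefficients 1,0,0,4,0,0,6 for degrees 0…6.
(1 + 2z)² has coefficients 1,4,4,0,0,0,0 for degrees 0…6.
Finally multiplying by (1 - 2z + 3z² + z³), the product of all factors after the first has coefficients 1,2,-1,5,16,4,0 for degrees 0…6.
[z⁶] = 1·0 + 4·5 + 6·1 = 26.

26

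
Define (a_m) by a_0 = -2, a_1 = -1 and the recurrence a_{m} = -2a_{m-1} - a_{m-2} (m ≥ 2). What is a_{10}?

The ordinary generating function has denominator 1 + 2t + t^2.
Iterating the recurrence: a_0,…,a_{10} = -2, -1, 4, -7, 10, -13, 16, -19, 22, -25, 28.

28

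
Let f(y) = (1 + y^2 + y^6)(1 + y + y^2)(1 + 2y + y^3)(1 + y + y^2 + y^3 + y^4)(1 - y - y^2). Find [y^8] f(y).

(1 + y^2 + y^6) has coefficients 1,0,1,0,0,0,1 for degrees 0…6.
(1 + y + y^2) has coefficients 1,1,1,0,0,0,0,0,0 for degrees 0…8.
Multiplying by (1 + 2y + y^3) gives running coefficients 1,3,3,3,1,1,0,0,0 for degrees 0…8.
Multiplying by (1 + y + y^2 + y^3 + y^4) gives running coefficients 1,4,7,10,11,11,8,5,2 for degrees 0…8.
Finally multiplying by (1 - y - y^2), the product of all factors after the first has coefficients 1,3,2,-1,-6,-10,-14,-14,-11 for degrees 0…8.
[y^8] = 1·(-11) + 1·(-14) + 1·2 = -23.

-23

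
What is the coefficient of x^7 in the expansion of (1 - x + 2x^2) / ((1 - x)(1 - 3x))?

2915

The denominator gives the recurrence a_n = 4a_(n−1) − 3a_(n−2) for n ≥ 3; the numerator fixes a_0 = 1, a_1 = 3, a_2 = 11.
Iterating: 1, 3, 11, 35, 107, 323, 971, 2915, so a_7 = 2915.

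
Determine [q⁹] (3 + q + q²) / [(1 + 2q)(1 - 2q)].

256

The denominator gives the recurrence a_n = 4a_(n−2) for n ≥ 3; the numerator fixes a_0 = 3, a_1 = 1, a_2 = 13.
Iterating: 3, 1, 13, 4, 52, 16, 208, 64, 832, 256, so a_9 = 256.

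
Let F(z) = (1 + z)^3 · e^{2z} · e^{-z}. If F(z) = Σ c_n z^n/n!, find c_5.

136

The EGF product rule gives c_5 = Σ_{k_1+k_2+k_3=5} C(5; k_1,k_2,k_3) · ∏ g_i(k_i), where (1+z)^3 gives the falling factorial (3)_k; e^{2z} gives (2)^k; e^{-z} gives (-1)^k.
g_1(k) for k = 0…5: 1, 3, 6, 6, 0, 0.
g_2(k) for k = 0…5: 1, 2, 4, 8, 16, 32.
g_3(k) for k = 0…5: 1, -1, 1, -1, 1, -1.
First combine the last two factors: h(k) = Σ_j C(k,j)·g_2(j)·g_3(k−j) for k = 0…5: 1, 1, 1, 1, 1, 1.
c_5 = Σ_k C(5,k)·g_1(k)·h(5−k) = 1·1·1 + 5·3·1 + 10·6·1 + 10·6·1 = 1 + 15 + 60 + 60 = 136.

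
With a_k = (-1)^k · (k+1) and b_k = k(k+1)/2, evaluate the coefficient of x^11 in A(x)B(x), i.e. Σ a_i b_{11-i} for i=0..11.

This is [x^11] in the product of the two ordinary generating functions.
Σ = 1·66 − 2·55 + 3·45 − 4·36 + 5·28 − 6·21 + 7·15 − 8·10 + 9·6 − 10·3 + 11·1 − 12·0 = 21.

21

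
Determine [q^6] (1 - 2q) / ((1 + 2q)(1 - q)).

The denominator gives the recurrence a_n = −a_(n−1) + 2a_(n−2) for n ≥ 2; the numerator fixes a_0 = 1, a_1 = -3.
Iterating: 1, -3, 5, -11, 21, -43, 85, so a_6 = 85.

85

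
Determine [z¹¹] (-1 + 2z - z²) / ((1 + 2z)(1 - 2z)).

The denominator gives the recurrence a_n = 4a_(n−2) for n ≥ 3; the numerator fixes a_0 = -1, a_1 = 2, a_2 = -5.
Iterating: -1, 2, -5, 8, -20, 32, -80, 128, -320, 512, -1280, 2048, so a_11 = 2048.

2048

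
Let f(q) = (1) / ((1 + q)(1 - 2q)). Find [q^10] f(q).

The denominator gives the recurrence a_n = a_(n−1) + 2a_(n−2) for n ≥ 2; the numerator fixes a_0 = 1, a_1 = 1.
Iterating: 1, 1, 3, 5, 11, 21, 43, 85, 171, 341, 683, so a_10 = 683.

683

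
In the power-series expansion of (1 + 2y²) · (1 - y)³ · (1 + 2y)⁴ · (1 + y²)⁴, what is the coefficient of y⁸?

(1 + 2y²) has coefficients 1,0,2 for degrees 0…2.
(1 - y)³ has coefficients 1,-3,3,-1,0,0,0,0,0 for degrees 0…8.
Multiplying by (1 + 2y)⁴ gives running coefficients 1,5,3,-17,-16,24,16,-16,0 for degrees 0…8.
Finally multiplying by (1 + y²)⁴, the product of all factors after the first has coefficients 1,5,7,3,2,-14,-26,-2,-19 for degrees 0…8.
[y⁸] = 1·(-19) + 2·(-26) = -71.

-71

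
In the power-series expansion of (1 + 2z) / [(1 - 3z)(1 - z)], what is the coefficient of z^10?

The denominator gives the recurrence a_n = 4a_(n−1) − 3a_(n−2) for n ≥ 2; the numerator fixes a_0 = 1, a_1 = 6.
Iterating: 1, 6, 21, 66, 201, 606, 1821, 5466, 16401, 49206, 147621, so a_10 = 147621.

147621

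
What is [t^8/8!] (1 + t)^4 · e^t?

The EGF product rule gives c_8 = Σ_{k_1+k_2=8} C(8; k_1,k_2) · ∏ g_i(k_i), where (1+t)^4 gives the falling factorial (4)_k; e^t gives (1)^k.
g_1(k) for k = 0…8: 1, 4, 12, 24, 24, 0, 0, 0, 0.
g_2(k) for k = 0…8: 1, 1, 1, 1, 1, 1, 1, 1, 1.
c_8 = Σ_k C(8,k)·g_1(k)·g_2(8−k) = 1·1·1 + 8·4·1 + 28·12·1 + 56·24·1 + 70·24·1 = 1 + 32 + 336 + 1344 + 1680 = 3393.

3393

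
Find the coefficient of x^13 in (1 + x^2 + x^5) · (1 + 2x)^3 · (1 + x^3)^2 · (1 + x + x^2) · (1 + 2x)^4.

(1 + x^2 + x^5) has coefficients 1,0,1,0,0,1 for degrees 0…5.
(1 + 2x)^3 has coefficients 1,6,12,8,0,0,0,0,0,0,0,0,0,0 for degrees 0…13.
Multiplying by (1 + x^3)^2 gives running coefficients 1,6,12,10,12,24,17,6,12,8,0,0,0,0 for degrees 0…13.
Multiplying by (1 + x + x^2) gives running coefficients 1,7,19,28,34,46,53,47,35,26,20,8,0,0 for degrees 0…13.
Finally multiplying by (1 + 2x)^4, the product of all factors after the first has coefficients 1,15,99,380,954,1710,2437,3111,3699,3866,3420,2664,1936,1248 for degrees 0…13.
[x^13] = 1·1248 + 1·2664 + 1·3699 = 7611.

7611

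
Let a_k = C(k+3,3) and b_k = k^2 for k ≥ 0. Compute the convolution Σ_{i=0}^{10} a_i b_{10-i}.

8008

Write out a_i and b_{10-i} for i = 0,…,10 and sum the products.
Σ = 1·100 + 4·81 + 10·64 + 20·49 + 35·36 + 56·25 + 84·16 + 120·9 + 165·4 + 220·1 + 286·0 = 8008.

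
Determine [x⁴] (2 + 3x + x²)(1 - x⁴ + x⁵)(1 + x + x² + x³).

2

(2 + 3x + x²) has coefficients 2,3,1 for degrees 0…2.
(1 - x⁴ + x⁵) has coefficients 1,0,0,0,-1 for degrees 0…4.
Finally multiplying by (1 + x + x² + x³), the product of all factors after the first has coefficients 1,1,1,1,-1 for degrees 0…4.
[x⁴] = 2·(-1) + 3·1 + 1·1 = 2.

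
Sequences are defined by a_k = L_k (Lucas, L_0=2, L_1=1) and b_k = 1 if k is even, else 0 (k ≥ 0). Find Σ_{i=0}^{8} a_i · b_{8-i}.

Write out a_i and b_{8-i} for i = 0,…,8 and sum the products.
Σ = 2·1 + 1·0 + 3·1 + 4·0 + 7·1 + 11·0 + 18·1 + 29·0 + 47·1 = 77.

77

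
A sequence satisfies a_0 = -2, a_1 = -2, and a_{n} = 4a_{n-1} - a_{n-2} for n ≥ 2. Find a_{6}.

-1142

The ordinary generating function has denominator 1 - 4q + q^2.
Iterating the recurrence: a_0,…,a_{6} = -2, -2, -6, -22, -82, -306, -1142.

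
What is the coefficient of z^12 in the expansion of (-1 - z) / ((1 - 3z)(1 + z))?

-531441

The denominator gives the recurrence a_n = 2a_(n−1) + 3a_(n−2) for n ≥ 2; the numerator fixes a_0 = -1, a_1 = -3.
Iterating: -1, -3, -9, -27, -81, -243, -729, -2187, -6561, -19683, -59049, -177147, -531441, so a_12 = -531441.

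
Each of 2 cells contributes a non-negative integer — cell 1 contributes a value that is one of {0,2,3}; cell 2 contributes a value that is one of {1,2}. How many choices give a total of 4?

2

The generating function for the choices is (1 + z² + z³)·(z + z²); the count is [z⁴].
(1 + z² + z³) has coefficients 1,0,1,1 for degrees 0…3.
(z + z²) has coefficients 0,1,1,0,0 for degrees 0…4.
[z⁴] = 1·0 + 1·1 + 1·1 = 2.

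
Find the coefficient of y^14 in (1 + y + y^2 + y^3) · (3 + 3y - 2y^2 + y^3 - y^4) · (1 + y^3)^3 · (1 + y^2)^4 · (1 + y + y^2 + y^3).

(1 + y + y^2 + y^3) has coefficients 1,1,1,1 for degrees 0…3.
(3 + 3y - 2y^2 + y^3 - y^4) has coefficients 3,3,-2,1,-1,0,0,0,0,0,0,0,0,0,0 for degrees 0…14.
Multiplying by (1 + y^3)^3 gives running coefficients 3,3,-2,10,8,-6,12,6,-6,6,0,-2,1,-1,0 for degrees 0…14.
Multiplying by (1 + y^2)^4 gives running coefficients 3,3,10,22,18,52,44,54,85,37,78,44,21,45,-8 for degrees 0…14.
Finally multiplying by (1 + y + y^2 + y^3), the product of all factors after the first has coefficients 3,6,16,38,53,102,136,168,235,220,254,244,180,188,102 for degrees 0…14.
[y^14] = 1·102 + 1·188 + 1·180 + 1·244 = 714.

714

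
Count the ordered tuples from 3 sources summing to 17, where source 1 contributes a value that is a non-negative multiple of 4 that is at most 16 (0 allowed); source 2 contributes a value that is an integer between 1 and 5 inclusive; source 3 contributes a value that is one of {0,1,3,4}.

6

The generating function for the choices is (1 + q^4 + q^8 + q^12 + q^16)·(q + q^2 + q^3 + q^4 + q^5)·(1 + q + q^3 + q^4); the count is [q^17].
(1 + q^4 + q^8 + q^12 + q^16) has coefficients 1,0,0,0,1,0,0,0,1,0,0,0,1,0,0,0,1 for degrees 0…16.
(q + q^2 + q^3 + q^4 + q^5) has coefficients 0,1,1,1,1,1,0,0,0,0,0,0,0,0,0,0,0,0 for degrees 0…17.
Finally multiplying by (1 + q + q^3 + q^4), the product of all factors after the first has coefficients 0,1,2,2,3,4,3,2,2,1,0,0,0,0,0,0,0,0 for degrees 0…17.
[q^17] = 1·0 + 1·0 + 1·1 + 1·4 + 1·1 = 6.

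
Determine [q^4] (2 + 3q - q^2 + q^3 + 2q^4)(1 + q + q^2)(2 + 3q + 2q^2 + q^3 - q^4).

(2 + 3q - q^2 + q^3 + 2q^4) has coefficients 2,3,-1,1,2 for degrees 0…4.
(1 + q + q^2) has coefficients 1,1,1,0,0 for degrees 0…4.
Finally multiplying by (2 + 3q + 2q^2 + q^3 - q^4), the product of all factors after the first has coefficients 2,5,7,6,2 for degrees 0…4.
[q^4] = 2·2 + 3·6 − 1·7 + 1·5 + 2·2 = 24.

24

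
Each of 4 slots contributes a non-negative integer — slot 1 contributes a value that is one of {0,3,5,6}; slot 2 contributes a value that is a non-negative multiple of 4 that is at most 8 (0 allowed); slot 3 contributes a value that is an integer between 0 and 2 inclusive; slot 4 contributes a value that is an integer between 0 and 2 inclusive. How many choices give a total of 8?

9

The generating function for the choices is (1 + x^3 + x^5 + x^6)·(1 + x^4 + x^8)·(1 + x + x^2)·(1 + x + x^2); the count is [x^8].
(1 + x^3 + x^5 + x^6) has coefficients 1,0,0,1,0,1,1 for degrees 0…6.
(1 + x^4 + x^8) has coefficients 1,0,0,0,1,0,0,0,1 for degrees 0…8.
Multiplying by (1 + x + x^2) gives running coefficients 1,1,1,0,1,1,1,0,1 for degrees 0…8.
Finally multiplying by (1 + x + x^2), the product of all factors after the first has coefficients 1,2,3,2,2,2,3,2,2 for degrees 0…8.
[x^8] = 1·2 + 1·2 + 1·2 + 1·3 = 9.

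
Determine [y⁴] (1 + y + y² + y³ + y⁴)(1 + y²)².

4

(1 + y + y² + y³ + y⁴) has coefficients 1,1,1,1,1 for degrees 0…4.
(1 + y²)² has coefficients 1,0,2,0,1 for degrees 0…4.
[y⁴] = 1·1 + 1·0 + 1·2 + 1·0 + 1·1 = 4.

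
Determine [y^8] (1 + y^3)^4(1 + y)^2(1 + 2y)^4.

(1 + y^3)^4 has coefficients 1,0,0,4,0,0,6,0,0 for degrees 0…8.
(1 + y)^2 has coefficients 1,2,1,0,0,0,0,0,0 for degrees 0…8.
Finally multiplying by (1 + 2y)^4, the product of all factors after the first has coefficients 1,10,41,88,104,64,16,0,0 for degrees 0…8.
[y^8] = 1·0 + 4·64 + 6·41 = 502.

502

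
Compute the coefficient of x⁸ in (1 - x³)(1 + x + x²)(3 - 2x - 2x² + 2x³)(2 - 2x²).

-8

(1 - x³) has coefficients 1,0,0,-1 for degrees 0…3.
(1 + x + x²) has coefficients 1,1,1,0,0,0,0,0,0 for degrees 0…8.
Multiplying by (3 - 2x - 2x² + 2x³) gives running coefficients 3,1,-1,-2,0,2,0,0,0 for degrees 0…8.
Finally multiplying by (2 - 2x²), the product of all factors after the first has coefficients 6,2,-8,-6,2,8,0,-4,0 for degrees 0…8.
[x⁸] = 1·0 − 1·8 = -8.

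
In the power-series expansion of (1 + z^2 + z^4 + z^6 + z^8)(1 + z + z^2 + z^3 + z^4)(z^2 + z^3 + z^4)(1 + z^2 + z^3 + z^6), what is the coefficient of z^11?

(1 + z^2 + z^4 + z^6 + z^8) has coefficients 1,0,1,0,1,0,1,0,1 for degrees 0…8.
(1 + z + z^2 + z^3 + z^4) has coefficients 1,1,1,1,1,0,0,0,0,0,0,0 for degrees 0…11.
Multiplying by (z^2 + z^3 + z^4) gives running coefficients 0,0,1,2,3,3,3,2,1,0,0,0 for degrees 0…11.
Finally multiplying by (1 + z^2 + z^3 + z^6), the product of all factors after the first has coefficients 0,0,1,2,4,6,8,8,8,7,6,4 for degrees 0…11.
[z^11] = 1·4 + 1·7 + 1·8 + 1·6 + 1·2 = 27.

27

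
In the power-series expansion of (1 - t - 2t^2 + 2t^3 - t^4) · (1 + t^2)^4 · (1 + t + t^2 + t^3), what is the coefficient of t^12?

(1 - t - 2t^2 + 2t^3 - t^4) has coefficients 1,-1,-2,2,-1 for degrees 0…4.
(1 + t^2)^4 has coefficients 1,0,4,0,6,0,4,0,1,0,0,0,0 for degrees 0…12.
Finally multiplying by (1 + t + t^2 + t^3), the product of all factors after the first has coefficients 1,1,5,5,10,10,10,10,5,5,1,1,0 for degrees 0…12.
[t^12] = 1·0 − 1·1 − 2·1 + 2·5 − 1·5 = 2.

2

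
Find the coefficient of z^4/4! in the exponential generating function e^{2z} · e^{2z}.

The EGF product rule gives c_4 = Σ_{k_1+k_2=4} C(4; k_1,k_2) · ∏ g_i(k_i), where e^{2z} gives (2)^k; e^{2z} gives (2)^k.
g_1(k) for k = 0…4: 1, 2, 4, 8, 16.
g_2(k) for k = 0…4: 1, 2, 4, 8, 16.
c_4 = Σ_k C(4,k)·g_1(k)·g_2(4−k) = 1·1·16 + 4·2·8 + 6·4·4 + 4·8·2 + 1·16·1 = 16 + 64 + 96 + 64 + 16 = 256.

256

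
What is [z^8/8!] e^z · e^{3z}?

The EGF product rule gives c_8 = Σ_{k_1+k_2=8} C(8; k_1,k_2) · ∏ g_i(k_i), where e^z gives (1)^k; e^{3z} gives (3)^k.
g_1(k) for k = 0…8: 1, 1, 1, 1, 1, 1, 1, 1, 1.
g_2(k) for k = 0…8: 1, 3, 9, 27, 81, 243, 729, 2187, 6561.
c_8 = Σ_k C(8,k)·g_1(k)·g_2(8−k) = 1·1·6561 + 8·1·2187 + 28·1·729 + 56·1·243 + 70·1·81 + 56·1·27 + 28·1·9 + 8·1·3 + 1·1·1 = 6561 + 17496 + 20412 + 13608 + 5670 + 1512 + 252 + 24 + 1 = 65536.

65536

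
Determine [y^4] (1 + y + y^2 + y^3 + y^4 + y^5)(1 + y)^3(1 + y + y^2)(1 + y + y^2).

(1 + y + y^2 + y^3 + y^4 + y^5) has coefficients 1,1,1,1,1 for degrees 0…4.
(1 + y)^3 has coefficients 1,3,3,1,0 for degrees 0…4.
Multiplying by (1 + y + y^2) gives running coefficients 1,4,7,7,4 for degrees 0…4.
Finally multiplying by (1 + y + y^2), the product of all factors after the first has coefficients 1,5,12,18,18 for degrees 0…4.
[y^4] = 1·18 + 1·18 + 1·12 + 1·5 + 1·1 = 54.

54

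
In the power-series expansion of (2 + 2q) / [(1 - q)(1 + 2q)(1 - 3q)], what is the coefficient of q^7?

The denominator gives the recurrence a_n = 2a_(n−1) + 5a_(n−2) − 6a_(n−3) for n ≥ 3; the numerator fixes a_0 = 2, a_1 = 6, a_2 = 22.
Iterating: 2, 6, 22, 62, 198, 574, 1766, 5214, so a_7 = 5214.

5214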